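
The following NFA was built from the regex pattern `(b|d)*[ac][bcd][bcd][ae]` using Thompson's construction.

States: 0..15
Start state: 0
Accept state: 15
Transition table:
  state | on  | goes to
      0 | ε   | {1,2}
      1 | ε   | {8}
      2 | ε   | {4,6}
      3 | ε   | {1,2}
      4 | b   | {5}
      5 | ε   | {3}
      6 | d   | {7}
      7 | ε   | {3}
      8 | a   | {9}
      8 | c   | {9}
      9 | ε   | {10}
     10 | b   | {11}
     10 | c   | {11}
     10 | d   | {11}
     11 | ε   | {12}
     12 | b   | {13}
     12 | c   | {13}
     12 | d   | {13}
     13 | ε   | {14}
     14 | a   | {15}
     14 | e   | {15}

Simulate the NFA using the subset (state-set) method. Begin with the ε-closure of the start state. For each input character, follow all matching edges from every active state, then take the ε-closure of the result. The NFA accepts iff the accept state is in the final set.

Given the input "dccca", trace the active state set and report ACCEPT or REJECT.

Answer: ACCEPT

Trace:
start: ε-closure({0}) = {0,1,2,4,6,8}
'd' @ 1: {1,2,3,4,6,7,8}
'c' @ 2: {9,10}
'c' @ 3: {11,12}
'c' @ 4: {13,14}
'a' @ 5: {15}  (accept∈set)
final: {15}; accept 15 in set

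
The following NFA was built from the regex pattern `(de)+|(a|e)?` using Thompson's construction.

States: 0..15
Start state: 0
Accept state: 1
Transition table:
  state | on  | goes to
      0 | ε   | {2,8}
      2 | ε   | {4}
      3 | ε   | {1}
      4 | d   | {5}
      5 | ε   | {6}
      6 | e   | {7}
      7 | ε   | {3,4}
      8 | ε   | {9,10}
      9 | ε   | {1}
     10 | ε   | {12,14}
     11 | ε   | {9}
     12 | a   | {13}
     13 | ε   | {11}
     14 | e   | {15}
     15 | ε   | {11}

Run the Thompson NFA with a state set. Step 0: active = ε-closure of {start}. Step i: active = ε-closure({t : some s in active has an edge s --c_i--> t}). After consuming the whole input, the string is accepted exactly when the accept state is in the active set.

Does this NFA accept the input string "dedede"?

S₀ = ε-closure({0}) = {0,1,2,4,8,9,10,12,14}
'd' @ 1: {5,6}
'e' @ 2: {1,3,4,7}  [accepting]
'd' @ 3: {5,6}
'e' @ 4: {1,3,4,7}  [accepting]
'd' @ 5: {5,6}
'e' @ 6: {1,3,4,7}  [accepting]
after full input: {1,3,4,7}  (accept=1 in)

Answer: ACCEPT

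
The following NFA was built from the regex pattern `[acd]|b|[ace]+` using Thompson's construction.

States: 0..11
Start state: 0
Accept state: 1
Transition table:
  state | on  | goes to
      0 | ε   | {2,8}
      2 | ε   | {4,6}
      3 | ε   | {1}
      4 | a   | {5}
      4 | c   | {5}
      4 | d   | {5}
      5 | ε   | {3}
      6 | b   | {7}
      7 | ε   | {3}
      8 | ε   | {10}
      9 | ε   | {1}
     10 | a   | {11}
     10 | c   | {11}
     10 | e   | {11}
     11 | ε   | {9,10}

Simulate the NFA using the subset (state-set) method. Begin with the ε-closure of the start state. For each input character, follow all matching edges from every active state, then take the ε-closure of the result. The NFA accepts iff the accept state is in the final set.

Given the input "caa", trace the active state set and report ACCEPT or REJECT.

initial (ε-close {0}): {0,2,4,6,8,10}
'c' @ 1: {1,3,5,9,10,11}  (accept∈set)
'a' @ 2: {1,9,10,11}  (accept∈set)
'a' @ 3: {1,9,10,11}  (accept∈set)
after full input: {1,9,10,11}  (accept=1 in)

Answer: ACCEPT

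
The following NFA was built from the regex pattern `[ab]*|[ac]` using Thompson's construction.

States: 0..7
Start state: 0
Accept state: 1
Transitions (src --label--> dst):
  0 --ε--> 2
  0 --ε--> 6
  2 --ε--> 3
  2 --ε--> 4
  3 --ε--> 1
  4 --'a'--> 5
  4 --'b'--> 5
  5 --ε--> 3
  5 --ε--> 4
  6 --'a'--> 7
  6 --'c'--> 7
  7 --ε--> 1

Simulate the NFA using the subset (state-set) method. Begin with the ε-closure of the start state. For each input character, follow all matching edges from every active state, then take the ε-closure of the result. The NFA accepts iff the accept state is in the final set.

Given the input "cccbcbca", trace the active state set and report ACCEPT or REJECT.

Answer: REJECT

Trace:
S₀ = ε-closure({0}) = {0,1,2,3,4,6}
'c' @ 1: {1,7}  [accepting]
'c' @ 2: {}  — dead — no transitions
rest 'cbcbca' ignored (set empty)
final: {}; accept 1 not in set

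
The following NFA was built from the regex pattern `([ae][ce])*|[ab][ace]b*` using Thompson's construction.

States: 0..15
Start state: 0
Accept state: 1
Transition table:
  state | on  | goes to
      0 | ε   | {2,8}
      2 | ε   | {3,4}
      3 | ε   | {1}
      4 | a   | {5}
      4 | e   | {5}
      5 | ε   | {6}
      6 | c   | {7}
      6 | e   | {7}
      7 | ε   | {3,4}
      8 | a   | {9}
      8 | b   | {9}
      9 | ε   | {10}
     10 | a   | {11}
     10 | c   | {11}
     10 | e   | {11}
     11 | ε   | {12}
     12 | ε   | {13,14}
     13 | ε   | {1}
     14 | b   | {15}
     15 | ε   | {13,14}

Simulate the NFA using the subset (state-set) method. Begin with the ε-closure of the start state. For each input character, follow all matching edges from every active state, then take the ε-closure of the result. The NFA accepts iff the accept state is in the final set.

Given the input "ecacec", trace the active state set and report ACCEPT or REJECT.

Answer: ACCEPT

Steps:
start: ε-closure({0}) = {0,1,2,3,4,8}
'e' @ 1: {5,6}
'c' @ 2: {1,3,4,7}  (accept∈set)
'a' @ 3: {5,6}
'c' @ 4: {1,3,4,7}  (accept∈set)
'e' @ 5: {5,6}
'c' @ 6: {1,3,4,7}  (accept∈set)
final: {1,3,4,7}; accept 1 in set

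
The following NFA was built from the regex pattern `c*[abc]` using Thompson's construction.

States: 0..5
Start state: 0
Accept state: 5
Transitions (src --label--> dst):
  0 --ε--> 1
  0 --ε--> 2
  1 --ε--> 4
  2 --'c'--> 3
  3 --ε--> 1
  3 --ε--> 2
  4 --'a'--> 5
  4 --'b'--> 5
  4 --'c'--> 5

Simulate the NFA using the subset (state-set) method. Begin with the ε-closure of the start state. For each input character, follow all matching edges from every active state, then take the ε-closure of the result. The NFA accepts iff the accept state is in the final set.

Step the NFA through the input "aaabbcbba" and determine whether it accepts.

Answer: REJECT

Derivation:
S₀ = ε-closure({0}) = {0,1,2,4}
'a' @ 1: {5}  ✓accept
'a' @ 2: {}  — no active states
rest 'abbcbba' ignored (set empty)
end set {} — state 5 not in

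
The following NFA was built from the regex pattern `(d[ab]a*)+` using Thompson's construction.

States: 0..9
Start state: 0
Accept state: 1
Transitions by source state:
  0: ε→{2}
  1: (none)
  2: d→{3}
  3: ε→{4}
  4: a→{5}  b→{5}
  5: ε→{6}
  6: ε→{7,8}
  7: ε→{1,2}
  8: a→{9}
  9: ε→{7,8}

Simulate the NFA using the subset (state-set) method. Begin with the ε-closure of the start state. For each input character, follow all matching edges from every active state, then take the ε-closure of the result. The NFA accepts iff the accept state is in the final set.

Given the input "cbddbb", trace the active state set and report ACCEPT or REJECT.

Answer: REJECT

Steps:
S₀ = ε-closure({0}) = {0,2}
'c' @ 1: {}  — dead — no transitions
rest 'bddbb' ignored (set empty)
final: {}; accept 1 not in set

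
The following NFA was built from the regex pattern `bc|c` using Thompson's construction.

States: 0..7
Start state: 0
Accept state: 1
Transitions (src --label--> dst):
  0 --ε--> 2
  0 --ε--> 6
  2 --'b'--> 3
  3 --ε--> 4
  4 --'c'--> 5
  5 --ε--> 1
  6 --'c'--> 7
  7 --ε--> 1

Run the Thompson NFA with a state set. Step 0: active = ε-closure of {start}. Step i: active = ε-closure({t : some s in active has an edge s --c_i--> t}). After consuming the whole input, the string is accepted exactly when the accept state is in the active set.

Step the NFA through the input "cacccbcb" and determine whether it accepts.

initial (ε-close {0}): {0,2,6}
'c' @ 1: {1,7}  (accept∈set)
'a' @ 2: {}  — state set empty
rest 'cccbcb' ignored (set empty)
final: {}; accept 1 not in set

Answer: REJECT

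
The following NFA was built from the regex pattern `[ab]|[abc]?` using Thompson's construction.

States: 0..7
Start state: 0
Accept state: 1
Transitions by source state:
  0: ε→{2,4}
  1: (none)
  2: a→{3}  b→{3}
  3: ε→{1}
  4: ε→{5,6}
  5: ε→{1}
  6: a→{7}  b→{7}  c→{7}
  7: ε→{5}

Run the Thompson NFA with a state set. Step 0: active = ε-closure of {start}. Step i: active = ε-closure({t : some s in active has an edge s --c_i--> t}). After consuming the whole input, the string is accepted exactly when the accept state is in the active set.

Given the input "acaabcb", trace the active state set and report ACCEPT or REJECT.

Answer: REJECT

Derivation:
start: ε-closure({0}) = {0,1,2,4,5,6}
'a' @ 1: {1,3,5,7}  (accept∈set)
'c' @ 2: {}  — state set empty
rest 'aabcb' ignored (set empty)
after full input: {}  (accept=1 not in)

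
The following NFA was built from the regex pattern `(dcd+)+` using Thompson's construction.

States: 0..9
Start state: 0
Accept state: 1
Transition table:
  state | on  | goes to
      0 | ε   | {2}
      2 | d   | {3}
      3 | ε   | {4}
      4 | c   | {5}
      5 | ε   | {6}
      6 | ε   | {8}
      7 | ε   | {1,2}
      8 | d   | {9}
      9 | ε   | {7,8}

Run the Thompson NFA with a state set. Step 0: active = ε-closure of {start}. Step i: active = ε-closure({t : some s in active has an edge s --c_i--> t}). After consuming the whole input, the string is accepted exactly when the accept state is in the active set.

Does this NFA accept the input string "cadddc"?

S₀ = ε-closure({0}) = {0,2}
'c' @ 1: {}  — state set empty
rest 'adddc' ignored (set empty)
after full input: {}  (accept=1 not in)

Answer: REJECT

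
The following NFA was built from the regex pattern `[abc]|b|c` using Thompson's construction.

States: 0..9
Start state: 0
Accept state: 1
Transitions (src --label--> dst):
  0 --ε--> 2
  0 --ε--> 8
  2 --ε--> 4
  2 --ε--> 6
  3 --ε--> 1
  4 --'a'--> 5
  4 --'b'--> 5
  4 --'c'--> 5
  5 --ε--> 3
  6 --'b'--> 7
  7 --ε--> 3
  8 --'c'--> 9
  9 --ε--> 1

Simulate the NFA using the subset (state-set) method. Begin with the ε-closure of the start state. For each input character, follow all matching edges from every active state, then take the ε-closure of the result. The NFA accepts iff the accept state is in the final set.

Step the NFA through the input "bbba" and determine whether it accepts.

start: ε-closure({0}) = {0,2,4,6,8}
'b' @ 1: {1,3,5,7}  [accepting]
'b' @ 2: {}  — no active states
rest 'ba' ignored (set empty)
final: {}; accept 1 not in set

Answer: REJECT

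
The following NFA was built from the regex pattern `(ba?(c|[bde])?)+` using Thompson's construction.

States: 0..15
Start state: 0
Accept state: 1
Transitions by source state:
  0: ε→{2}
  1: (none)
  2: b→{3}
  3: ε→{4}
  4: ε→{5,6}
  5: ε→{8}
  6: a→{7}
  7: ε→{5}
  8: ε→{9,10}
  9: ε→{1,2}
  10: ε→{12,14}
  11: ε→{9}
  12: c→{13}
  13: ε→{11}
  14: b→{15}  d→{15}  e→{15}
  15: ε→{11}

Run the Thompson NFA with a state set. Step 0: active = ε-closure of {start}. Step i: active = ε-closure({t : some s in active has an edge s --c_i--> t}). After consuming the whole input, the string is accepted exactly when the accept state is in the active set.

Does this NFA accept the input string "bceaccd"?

start: ε-closure({0}) = {0,2}
'b' @ 1: {1,2,3,4,5,6,8,9,10,12,14}  ✓accept
'c' @ 2: {1,2,9,11,13}  ✓accept
'e' @ 3: {}  — state set empty
rest 'accd' ignored (set empty)
after full input: {}  (accept=1 not in)

Answer: REJECT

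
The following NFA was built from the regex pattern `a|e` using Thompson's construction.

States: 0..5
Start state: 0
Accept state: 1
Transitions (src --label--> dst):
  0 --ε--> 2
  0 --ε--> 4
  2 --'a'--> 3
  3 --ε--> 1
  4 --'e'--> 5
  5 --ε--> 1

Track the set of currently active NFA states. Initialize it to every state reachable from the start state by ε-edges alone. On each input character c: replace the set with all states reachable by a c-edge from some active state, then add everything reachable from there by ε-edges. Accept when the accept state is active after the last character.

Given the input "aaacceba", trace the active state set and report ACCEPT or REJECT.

S₀ = ε-closure({0}) = {0,2,4}
'a' @ 1: {1,3}  (accept∈set)
'a' @ 2: {}  — state set empty
rest 'acceba' ignored (set empty)
final: {}; accept 1 not in set

Answer: REJECT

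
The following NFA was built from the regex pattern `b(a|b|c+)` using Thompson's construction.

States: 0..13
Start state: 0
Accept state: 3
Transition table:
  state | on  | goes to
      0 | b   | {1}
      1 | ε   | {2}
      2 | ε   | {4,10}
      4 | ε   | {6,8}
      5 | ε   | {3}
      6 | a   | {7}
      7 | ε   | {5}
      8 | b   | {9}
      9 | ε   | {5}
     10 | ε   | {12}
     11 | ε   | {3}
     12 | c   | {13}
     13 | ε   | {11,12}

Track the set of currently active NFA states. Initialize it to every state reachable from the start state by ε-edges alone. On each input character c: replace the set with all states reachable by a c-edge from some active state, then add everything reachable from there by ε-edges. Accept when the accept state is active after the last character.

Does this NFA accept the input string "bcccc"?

S₀ = ε-closure({0}) = {0}
'b' @ 1: {1,2,4,6,8,10,12}
'c' @ 2: {3,11,12,13}  ✓accept
'c' @ 3: {3,11,12,13}  ✓accept
'c' @ 4: {3,11,12,13}  ✓accept
'c' @ 5: {3,11,12,13}  ✓accept
final: {3,11,12,13}; accept 3 in set

Answer: ACCEPT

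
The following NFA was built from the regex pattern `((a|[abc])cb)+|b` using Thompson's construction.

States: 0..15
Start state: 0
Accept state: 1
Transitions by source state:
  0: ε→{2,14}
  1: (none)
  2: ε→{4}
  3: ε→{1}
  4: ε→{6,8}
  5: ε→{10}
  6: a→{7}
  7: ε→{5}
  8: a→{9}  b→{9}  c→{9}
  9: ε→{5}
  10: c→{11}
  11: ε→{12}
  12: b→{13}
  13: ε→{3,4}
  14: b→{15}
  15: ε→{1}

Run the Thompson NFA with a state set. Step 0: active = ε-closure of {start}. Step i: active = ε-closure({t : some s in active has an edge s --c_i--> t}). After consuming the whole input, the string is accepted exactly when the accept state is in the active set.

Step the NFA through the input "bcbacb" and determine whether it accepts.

initial (ε-close {0}): {0,2,4,6,8,14}
'b' @ 1: {1,5,9,10,15}  ✓accept
'c' @ 2: {11,12}
'b' @ 3: {1,3,4,6,8,13}  ✓accept
'a' @ 4: {5,7,9,10}
'c' @ 5: {11,12}
'b' @ 6: {1,3,4,6,8,13}  ✓accept
end set {1,3,4,6,8,13} — state 1 in

Answer: ACCEPT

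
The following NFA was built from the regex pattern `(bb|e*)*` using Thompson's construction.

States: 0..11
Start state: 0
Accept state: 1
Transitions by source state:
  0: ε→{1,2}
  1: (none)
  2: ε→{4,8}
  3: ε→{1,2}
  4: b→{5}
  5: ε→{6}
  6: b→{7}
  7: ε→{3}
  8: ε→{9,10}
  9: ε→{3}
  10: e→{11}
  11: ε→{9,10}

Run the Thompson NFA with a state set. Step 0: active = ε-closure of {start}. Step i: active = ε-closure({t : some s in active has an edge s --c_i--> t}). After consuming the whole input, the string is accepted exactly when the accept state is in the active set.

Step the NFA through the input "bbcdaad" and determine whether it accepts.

S₀ = ε-closure({0}) = {0,1,2,3,4,8,9,10}
'b' @ 1: {5,6}
'b' @ 2: {1,2,3,4,7,8,9,10}  [accepting]
'c' @ 3: {}  — dead — no transitions
rest 'daad' ignored (set empty)
after full input: {}  (accept=1 not in)

Answer: REJECT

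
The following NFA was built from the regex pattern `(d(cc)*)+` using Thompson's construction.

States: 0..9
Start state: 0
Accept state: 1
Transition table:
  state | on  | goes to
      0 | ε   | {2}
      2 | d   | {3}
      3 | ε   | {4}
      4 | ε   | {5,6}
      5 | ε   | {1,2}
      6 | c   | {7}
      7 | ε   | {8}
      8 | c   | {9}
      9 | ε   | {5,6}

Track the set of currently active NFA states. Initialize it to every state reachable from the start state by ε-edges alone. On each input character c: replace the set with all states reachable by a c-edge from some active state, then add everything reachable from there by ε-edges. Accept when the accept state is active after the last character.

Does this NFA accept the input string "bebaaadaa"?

start: ε-closure({0}) = {0,2}
'b' @ 1: {}  — dead — no transitions
rest 'ebaaadaa' ignored (set empty)
end set {} — state 1 not in

Answer: REJECT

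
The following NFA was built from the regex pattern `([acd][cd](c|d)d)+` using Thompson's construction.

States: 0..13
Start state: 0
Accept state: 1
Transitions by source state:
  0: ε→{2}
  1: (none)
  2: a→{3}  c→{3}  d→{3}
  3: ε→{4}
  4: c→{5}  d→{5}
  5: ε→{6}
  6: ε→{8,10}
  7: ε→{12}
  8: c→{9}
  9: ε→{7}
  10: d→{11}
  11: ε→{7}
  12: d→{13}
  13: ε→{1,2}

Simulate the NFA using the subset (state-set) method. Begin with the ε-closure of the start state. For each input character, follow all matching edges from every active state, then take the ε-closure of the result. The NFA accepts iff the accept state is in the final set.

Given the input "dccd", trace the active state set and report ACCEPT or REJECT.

Answer: ACCEPT

Derivation:
start: ε-closure({0}) = {0,2}
'd' @ 1: {3,4}
'c' @ 2: {5,6,8,10}
'c' @ 3: {7,9,12}
'd' @ 4: {1,2,13}  ✓accept
end set {1,2,13} — state 1 in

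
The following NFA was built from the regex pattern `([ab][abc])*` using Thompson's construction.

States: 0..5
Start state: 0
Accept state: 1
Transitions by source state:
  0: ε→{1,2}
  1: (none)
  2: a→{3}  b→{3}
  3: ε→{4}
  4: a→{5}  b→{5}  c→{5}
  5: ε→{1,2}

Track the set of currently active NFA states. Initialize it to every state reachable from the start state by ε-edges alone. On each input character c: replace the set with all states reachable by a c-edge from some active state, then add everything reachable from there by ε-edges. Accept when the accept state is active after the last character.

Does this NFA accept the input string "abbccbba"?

Answer: REJECT

Trace:
S₀ = ε-closure({0}) = {0,1,2}
'a' @ 1: {3,4}
'b' @ 2: {1,2,5}  ✓accept
'b' @ 3: {3,4}
'c' @ 4: {1,2,5}  ✓accept
'c' @ 5: {}  — state set empty
rest 'bba' ignored (set empty)
after full input: {}  (accept=1 not in)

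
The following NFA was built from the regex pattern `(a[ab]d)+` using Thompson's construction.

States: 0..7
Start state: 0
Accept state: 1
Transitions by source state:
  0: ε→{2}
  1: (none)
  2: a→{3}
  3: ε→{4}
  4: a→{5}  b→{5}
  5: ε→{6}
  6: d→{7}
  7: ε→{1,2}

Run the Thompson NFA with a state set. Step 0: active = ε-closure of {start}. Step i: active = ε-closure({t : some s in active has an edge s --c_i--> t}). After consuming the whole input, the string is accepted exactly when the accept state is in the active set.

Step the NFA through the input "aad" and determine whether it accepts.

Answer: ACCEPT

Steps:
start: ε-closure({0}) = {0,2}
'a' @ 1: {3,4}
'a' @ 2: {5,6}
'd' @ 3: {1,2,7}  (accept∈set)
final: {1,2,7}; accept 1 in set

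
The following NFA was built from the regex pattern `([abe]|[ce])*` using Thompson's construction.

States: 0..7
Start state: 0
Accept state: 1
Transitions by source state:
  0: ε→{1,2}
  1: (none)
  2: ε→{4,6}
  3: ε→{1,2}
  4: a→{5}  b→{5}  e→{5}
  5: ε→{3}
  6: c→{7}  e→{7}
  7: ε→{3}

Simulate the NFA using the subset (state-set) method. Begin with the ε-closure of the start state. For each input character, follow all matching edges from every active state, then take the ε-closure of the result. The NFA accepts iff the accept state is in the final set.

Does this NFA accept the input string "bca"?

S₀ = ε-closure({0}) = {0,1,2,4,6}
'b' @ 1: {1,2,3,4,5,6}  [accepting]
'c' @ 2: {1,2,3,4,6,7}  [accepting]
'a' @ 3: {1,2,3,4,5,6}  [accepting]
after full input: {1,2,3,4,5,6}  (accept=1 in)

Answer: ACCEPT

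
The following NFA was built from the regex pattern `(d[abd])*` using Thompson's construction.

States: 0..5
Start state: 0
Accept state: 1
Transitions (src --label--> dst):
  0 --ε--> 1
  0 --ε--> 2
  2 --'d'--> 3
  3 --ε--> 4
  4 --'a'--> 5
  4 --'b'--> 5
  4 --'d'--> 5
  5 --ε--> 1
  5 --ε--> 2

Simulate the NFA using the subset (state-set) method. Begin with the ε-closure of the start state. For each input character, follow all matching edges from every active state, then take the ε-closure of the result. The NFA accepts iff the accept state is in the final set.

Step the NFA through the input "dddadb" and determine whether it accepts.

Answer: ACCEPT

Steps:
initial (ε-close {0}): {0,1,2}
'd' @ 1: {3,4}
'd' @ 2: {1,2,5}  (accept∈set)
'd' @ 3: {3,4}
'a' @ 4: {1,2,5}  (accept∈set)
'd' @ 5: {3,4}
'b' @ 6: {1,2,5}  (accept∈set)
after full input: {1,2,5}  (accept=1 in)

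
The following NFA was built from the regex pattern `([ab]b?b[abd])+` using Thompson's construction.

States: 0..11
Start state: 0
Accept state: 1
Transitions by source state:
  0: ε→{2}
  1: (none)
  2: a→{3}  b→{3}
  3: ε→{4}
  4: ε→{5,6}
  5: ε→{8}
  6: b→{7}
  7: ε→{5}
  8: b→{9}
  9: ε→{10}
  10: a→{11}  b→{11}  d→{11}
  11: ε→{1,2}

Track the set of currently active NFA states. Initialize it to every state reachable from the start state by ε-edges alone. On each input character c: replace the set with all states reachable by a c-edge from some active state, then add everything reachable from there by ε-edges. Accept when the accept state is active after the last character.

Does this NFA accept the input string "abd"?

S₀ = ε-closure({0}) = {0,2}
'a' @ 1: {3,4,5,6,8}
'b' @ 2: {5,7,8,9,10}
'd' @ 3: {1,2,11}  (accept∈set)
after full input: {1,2,11}  (accept=1 in)

Answer: ACCEPT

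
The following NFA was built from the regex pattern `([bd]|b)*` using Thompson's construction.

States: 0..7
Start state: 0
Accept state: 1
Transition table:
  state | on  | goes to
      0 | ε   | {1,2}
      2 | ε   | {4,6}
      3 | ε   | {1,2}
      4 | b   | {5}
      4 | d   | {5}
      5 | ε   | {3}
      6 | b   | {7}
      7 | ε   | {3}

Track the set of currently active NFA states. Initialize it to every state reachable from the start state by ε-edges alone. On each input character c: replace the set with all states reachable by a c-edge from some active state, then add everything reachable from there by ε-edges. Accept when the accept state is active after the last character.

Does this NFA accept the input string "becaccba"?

Answer: REJECT

Derivation:
start: ε-closure({0}) = {0,1,2,4,6}
'b' @ 1: {1,2,3,4,5,6,7}  [accepting]
'e' @ 2: {}  — state set empty
rest 'caccba' ignored (set empty)
end set {} — state 1 not in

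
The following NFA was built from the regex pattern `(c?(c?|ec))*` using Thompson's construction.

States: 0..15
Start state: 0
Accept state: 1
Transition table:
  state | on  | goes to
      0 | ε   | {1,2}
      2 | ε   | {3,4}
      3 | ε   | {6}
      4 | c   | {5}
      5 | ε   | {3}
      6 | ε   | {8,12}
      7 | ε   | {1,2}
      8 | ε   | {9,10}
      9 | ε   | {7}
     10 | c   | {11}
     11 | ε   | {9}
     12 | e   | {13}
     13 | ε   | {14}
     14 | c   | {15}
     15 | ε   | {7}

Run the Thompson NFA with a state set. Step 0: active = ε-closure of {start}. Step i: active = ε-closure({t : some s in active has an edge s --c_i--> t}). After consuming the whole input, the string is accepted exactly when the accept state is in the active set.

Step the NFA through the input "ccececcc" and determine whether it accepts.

start: ε-closure({0}) = {0,1,2,3,4,6,7,8,9,10,12}
'c' @ 1: {1,2,3,4,5,6,7,8,9,10,11,12}  [accepting]
'c' @ 2: {1,2,3,4,5,6,7,8,9,10,11,12}  [accepting]
'e' @ 3: {13,14}
'c' @ 4: {1,2,3,4,6,7,8,9,10,12,15}  [accepting]
'e' @ 5: {13,14}
'c' @ 6: {1,2,3,4,6,7,8,9,10,12,15}  [accepting]
'c' @ 7: {1,2,3,4,5,6,7,8,9,10,11,12}  [accepting]
'c' @ 8: {1,2,3,4,5,6,7,8,9,10,11,12}  [accepting]
after full input: {1,2,3,4,5,6,7,8,9,10,11,12}  (accept=1 in)

Answer: ACCEPT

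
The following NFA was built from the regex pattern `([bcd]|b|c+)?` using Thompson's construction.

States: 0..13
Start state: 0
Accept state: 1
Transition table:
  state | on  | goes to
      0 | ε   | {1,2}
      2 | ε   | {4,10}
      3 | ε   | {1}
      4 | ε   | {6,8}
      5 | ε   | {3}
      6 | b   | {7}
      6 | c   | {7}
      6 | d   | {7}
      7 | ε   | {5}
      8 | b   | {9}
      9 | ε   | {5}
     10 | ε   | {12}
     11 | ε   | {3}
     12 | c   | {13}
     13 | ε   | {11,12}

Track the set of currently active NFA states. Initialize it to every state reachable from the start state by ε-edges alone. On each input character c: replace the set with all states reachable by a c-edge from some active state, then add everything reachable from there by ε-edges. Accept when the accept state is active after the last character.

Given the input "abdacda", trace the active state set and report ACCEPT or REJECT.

Answer: REJECT

Trace:
start: ε-closure({0}) = {0,1,2,4,6,8,10,12}
'a' @ 1: {}  — dead — no transitions
rest 'bdacda' ignored (set empty)
after full input: {}  (accept=1 not in)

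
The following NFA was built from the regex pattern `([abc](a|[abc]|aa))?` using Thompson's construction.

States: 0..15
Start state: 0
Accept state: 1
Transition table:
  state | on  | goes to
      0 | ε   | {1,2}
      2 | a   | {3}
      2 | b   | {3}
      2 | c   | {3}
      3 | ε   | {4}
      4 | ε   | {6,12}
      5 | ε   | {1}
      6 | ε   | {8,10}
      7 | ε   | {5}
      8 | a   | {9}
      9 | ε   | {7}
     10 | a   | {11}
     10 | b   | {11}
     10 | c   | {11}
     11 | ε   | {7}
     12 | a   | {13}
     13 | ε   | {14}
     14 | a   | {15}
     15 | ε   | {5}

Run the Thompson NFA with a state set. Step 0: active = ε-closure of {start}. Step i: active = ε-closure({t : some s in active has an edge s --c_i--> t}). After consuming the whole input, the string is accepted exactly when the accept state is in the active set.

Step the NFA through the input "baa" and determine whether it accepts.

Answer: ACCEPT

Steps:
initial (ε-close {0}): {0,1,2}
'b' @ 1: {3,4,6,8,10,12}
'a' @ 2: {1,5,7,9,11,13,14}  ✓accept
'a' @ 3: {1,5,15}  ✓accept
end set {1,5,15} — state 1 in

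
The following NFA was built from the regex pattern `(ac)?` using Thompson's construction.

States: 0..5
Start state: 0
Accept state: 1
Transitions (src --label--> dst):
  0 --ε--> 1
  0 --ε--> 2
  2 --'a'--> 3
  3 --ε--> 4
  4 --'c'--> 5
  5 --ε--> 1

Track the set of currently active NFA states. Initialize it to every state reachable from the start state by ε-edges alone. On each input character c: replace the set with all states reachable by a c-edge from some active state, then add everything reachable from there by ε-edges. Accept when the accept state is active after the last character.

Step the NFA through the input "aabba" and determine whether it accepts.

S₀ = ε-closure({0}) = {0,1,2}
'a' @ 1: {3,4}
'a' @ 2: {}  — dead — no transitions
rest 'bba' ignored (set empty)
final: {}; accept 1 not in set

Answer: REJECT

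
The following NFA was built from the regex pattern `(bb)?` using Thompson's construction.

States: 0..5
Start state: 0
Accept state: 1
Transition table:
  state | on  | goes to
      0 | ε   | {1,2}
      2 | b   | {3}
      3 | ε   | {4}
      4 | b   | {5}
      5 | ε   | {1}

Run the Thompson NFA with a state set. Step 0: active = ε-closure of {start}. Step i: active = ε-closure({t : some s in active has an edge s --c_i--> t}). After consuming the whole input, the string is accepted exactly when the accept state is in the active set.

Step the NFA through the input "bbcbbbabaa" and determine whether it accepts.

S₀ = ε-closure({0}) = {0,1,2}
'b' @ 1: {3,4}
'b' @ 2: {1,5}  [accepting]
'c' @ 3: {}  — dead — no transitions
rest 'bbbabaa' ignored (set empty)
final: {}; accept 1 not in set

Answer: REJECT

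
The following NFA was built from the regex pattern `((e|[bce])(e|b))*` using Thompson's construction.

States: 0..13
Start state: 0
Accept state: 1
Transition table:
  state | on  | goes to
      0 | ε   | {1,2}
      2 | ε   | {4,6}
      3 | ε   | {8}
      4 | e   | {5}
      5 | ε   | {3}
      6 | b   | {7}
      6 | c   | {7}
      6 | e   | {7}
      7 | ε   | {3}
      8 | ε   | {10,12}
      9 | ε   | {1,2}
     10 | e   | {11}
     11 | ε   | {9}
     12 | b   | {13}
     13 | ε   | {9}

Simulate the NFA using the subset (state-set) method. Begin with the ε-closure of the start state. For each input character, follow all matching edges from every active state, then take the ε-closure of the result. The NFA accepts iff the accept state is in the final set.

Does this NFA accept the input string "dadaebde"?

initial (ε-close {0}): {0,1,2,4,6}
'd' @ 1: {}  — state set empty
rest 'adaebde' ignored (set empty)
final: {}; accept 1 not in set

Answer: REJECT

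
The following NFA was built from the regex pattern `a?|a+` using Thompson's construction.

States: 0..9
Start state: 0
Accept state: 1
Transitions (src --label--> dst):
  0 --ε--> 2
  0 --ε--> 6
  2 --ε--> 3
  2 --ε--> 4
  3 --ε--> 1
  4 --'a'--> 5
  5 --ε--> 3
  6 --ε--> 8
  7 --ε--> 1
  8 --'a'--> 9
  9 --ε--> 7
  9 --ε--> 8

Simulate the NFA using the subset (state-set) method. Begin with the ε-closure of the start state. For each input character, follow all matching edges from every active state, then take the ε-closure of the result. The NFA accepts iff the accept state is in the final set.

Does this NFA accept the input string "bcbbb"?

Answer: REJECT

Trace:
S₀ = ε-closure({0}) = {0,1,2,3,4,6,8}
'b' @ 1: {}  — state set empty
rest 'cbbb' ignored (set empty)
after full input: {}  (accept=1 not in)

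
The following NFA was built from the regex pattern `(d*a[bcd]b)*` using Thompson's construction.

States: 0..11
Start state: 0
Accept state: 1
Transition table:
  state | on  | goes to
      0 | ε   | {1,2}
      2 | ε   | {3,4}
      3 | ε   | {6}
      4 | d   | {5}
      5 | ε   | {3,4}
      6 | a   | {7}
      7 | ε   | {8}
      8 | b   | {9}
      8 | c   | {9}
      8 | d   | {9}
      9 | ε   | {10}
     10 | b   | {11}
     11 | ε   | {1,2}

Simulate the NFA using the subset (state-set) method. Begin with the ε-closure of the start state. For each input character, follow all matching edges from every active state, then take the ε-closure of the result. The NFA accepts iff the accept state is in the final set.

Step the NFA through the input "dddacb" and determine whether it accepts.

Answer: ACCEPT

Derivation:
S₀ = ε-closure({0}) = {0,1,2,3,4,6}
'd' @ 1: {3,4,5,6}
'd' @ 2: {3,4,5,6}
'd' @ 3: {3,4,5,6}
'a' @ 4: {7,8}
'c' @ 5: {9,10}
'b' @ 6: {1,2,3,4,6,11}  ✓accept
final: {1,2,3,4,6,11}; accept 1 in set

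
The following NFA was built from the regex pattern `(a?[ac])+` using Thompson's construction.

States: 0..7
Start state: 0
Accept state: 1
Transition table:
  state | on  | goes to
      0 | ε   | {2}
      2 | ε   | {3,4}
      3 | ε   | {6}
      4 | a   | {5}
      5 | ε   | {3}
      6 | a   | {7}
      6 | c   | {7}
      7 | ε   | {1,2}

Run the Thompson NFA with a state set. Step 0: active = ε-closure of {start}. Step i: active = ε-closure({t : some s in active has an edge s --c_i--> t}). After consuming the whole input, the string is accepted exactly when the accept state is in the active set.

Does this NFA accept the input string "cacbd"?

S₀ = ε-closure({0}) = {0,2,3,4,6}
'c' @ 1: {1,2,3,4,6,7}  ✓accept
'a' @ 2: {1,2,3,4,5,6,7}  ✓accept
'c' @ 3: {1,2,3,4,6,7}  ✓accept
'b' @ 4: {}  — no active states
rest 'd' ignored (set empty)
final: {}; accept 1 not in set

Answer: REJECT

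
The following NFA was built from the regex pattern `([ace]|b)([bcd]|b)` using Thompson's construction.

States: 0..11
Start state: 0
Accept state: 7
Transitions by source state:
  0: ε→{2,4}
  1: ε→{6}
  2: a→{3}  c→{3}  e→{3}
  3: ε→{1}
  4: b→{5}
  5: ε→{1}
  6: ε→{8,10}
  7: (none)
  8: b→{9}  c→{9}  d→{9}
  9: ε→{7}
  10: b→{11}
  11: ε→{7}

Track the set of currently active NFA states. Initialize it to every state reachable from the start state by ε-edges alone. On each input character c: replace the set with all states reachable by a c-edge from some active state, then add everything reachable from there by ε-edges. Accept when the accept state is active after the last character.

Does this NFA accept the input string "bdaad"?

initial (ε-close {0}): {0,2,4}
'b' @ 1: {1,5,6,8,10}
'd' @ 2: {7,9}  ✓accept
'a' @ 3: {}  — dead — no transitions
rest 'ad' ignored (set empty)
end set {} — state 7 not in

Answer: REJECT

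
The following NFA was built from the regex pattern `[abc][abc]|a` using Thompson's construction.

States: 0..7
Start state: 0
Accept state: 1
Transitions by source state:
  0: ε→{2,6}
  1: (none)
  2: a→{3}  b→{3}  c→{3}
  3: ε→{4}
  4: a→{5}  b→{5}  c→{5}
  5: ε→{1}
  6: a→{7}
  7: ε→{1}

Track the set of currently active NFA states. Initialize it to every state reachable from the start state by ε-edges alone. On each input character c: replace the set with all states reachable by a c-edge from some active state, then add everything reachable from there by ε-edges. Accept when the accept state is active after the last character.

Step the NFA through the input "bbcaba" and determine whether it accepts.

initial (ε-close {0}): {0,2,6}
'b' @ 1: {3,4}
'b' @ 2: {1,5}  ✓accept
'c' @ 3: {}  — state set empty
rest 'aba' ignored (set empty)
after full input: {}  (accept=1 not in)

Answer: REJECT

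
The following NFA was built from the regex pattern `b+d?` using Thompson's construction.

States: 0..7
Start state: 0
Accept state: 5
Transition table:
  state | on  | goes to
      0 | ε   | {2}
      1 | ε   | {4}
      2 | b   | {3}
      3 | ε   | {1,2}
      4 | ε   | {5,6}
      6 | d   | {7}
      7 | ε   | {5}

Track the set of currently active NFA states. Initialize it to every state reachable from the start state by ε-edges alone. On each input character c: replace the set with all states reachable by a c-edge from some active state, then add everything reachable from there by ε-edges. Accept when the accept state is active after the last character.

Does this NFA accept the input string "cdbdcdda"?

S₀ = ε-closure({0}) = {0,2}
'c' @ 1: {}  — state set empty
rest 'dbdcdda' ignored (set empty)
final: {}; accept 5 not in set

Answer: REJECT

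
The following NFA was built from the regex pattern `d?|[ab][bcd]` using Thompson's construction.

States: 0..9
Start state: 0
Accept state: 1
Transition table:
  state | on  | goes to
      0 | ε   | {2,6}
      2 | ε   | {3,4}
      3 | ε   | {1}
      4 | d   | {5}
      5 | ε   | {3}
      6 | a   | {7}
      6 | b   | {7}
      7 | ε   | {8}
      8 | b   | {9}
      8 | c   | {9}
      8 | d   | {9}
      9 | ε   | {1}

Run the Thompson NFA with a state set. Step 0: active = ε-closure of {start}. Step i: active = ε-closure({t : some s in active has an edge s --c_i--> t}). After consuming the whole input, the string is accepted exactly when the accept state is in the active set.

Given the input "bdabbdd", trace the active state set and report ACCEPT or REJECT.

initial (ε-close {0}): {0,1,2,3,4,6}
'b' @ 1: {7,8}
'd' @ 2: {1,9}  (accept∈set)
'a' @ 3: {}  — dead — no transitions
rest 'bbdd' ignored (set empty)
after full input: {}  (accept=1 not in)

Answer: REJECT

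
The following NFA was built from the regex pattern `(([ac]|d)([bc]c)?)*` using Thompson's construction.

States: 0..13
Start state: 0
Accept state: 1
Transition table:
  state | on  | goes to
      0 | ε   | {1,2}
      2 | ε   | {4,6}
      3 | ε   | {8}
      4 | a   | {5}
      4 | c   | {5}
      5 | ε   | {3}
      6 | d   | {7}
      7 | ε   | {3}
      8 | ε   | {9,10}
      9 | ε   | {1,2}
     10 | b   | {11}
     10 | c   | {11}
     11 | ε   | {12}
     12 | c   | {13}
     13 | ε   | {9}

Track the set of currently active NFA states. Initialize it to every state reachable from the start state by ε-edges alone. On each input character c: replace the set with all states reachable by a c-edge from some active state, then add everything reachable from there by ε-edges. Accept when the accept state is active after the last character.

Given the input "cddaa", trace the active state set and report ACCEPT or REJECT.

initial (ε-close {0}): {0,1,2,4,6}
'c' @ 1: {1,2,3,4,5,6,8,9,10}  (accept∈set)
'd' @ 2: {1,2,3,4,6,7,8,9,10}  (accept∈set)
'd' @ 3: {1,2,3,4,6,7,8,9,10}  (accept∈set)
'a' @ 4: {1,2,3,4,5,6,8,9,10}  (accept∈set)
'a' @ 5: {1,2,3,4,5,6,8,9,10}  (accept∈set)
after full input: {1,2,3,4,5,6,8,9,10}  (accept=1 in)

Answer: ACCEPT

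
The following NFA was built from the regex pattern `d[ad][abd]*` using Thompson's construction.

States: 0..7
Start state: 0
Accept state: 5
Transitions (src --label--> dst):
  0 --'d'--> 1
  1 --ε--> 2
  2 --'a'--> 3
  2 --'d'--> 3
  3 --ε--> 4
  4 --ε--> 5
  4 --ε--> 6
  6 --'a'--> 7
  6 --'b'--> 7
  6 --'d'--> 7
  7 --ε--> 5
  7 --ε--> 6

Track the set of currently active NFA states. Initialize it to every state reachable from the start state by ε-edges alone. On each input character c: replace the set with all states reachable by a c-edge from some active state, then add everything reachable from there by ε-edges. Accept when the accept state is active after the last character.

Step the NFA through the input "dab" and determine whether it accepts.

Answer: ACCEPT

Derivation:
initial (ε-close {0}): {0}
'd' @ 1: {1,2}
'a' @ 2: {3,4,5,6}  ✓accept
'b' @ 3: {5,6,7}  ✓accept
after full input: {5,6,7}  (accept=5 in)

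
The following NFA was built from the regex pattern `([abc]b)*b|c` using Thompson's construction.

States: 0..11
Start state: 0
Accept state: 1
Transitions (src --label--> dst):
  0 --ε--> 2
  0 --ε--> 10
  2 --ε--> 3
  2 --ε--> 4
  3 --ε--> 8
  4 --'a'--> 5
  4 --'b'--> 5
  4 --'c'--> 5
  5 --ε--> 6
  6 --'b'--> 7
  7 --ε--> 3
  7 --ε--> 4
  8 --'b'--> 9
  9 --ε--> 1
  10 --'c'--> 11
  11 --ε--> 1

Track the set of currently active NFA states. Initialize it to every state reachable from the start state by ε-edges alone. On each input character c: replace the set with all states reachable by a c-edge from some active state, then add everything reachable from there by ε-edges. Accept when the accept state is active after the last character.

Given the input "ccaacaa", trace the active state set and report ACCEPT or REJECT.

Answer: REJECT

Derivation:
S₀ = ε-closure({0}) = {0,2,3,4,8,10}
'c' @ 1: {1,5,6,11}  ✓accept
'c' @ 2: {}  — no active states
rest 'aacaa' ignored (set empty)
final: {}; accept 1 not in set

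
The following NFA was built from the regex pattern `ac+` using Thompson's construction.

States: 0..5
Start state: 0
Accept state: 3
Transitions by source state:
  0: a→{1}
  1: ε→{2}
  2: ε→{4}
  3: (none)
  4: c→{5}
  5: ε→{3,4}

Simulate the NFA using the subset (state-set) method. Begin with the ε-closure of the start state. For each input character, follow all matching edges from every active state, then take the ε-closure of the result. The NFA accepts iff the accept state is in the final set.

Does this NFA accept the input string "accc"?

initial (ε-close {0}): {0}
'a' @ 1: {1,2,4}
'c' @ 2: {3,4,5}  (accept∈set)
'c' @ 3: {3,4,5}  (accept∈set)
'c' @ 4: {3,4,5}  (accept∈set)
end set {3,4,5} — state 3 in

Answer: ACCEPT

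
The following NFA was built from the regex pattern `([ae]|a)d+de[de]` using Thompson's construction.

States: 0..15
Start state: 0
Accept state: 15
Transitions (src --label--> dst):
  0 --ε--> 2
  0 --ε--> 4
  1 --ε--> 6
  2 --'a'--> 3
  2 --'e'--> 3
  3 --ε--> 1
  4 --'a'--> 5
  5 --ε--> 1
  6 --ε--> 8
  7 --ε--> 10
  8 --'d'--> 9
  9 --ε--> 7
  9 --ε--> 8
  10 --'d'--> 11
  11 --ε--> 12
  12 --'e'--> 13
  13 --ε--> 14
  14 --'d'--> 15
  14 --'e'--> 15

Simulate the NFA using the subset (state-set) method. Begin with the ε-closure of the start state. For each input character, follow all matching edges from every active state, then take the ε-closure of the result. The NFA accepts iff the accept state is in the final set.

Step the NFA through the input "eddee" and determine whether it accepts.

Answer: ACCEPT

Steps:
start: ε-closure({0}) = {0,2,4}
'e' @ 1: {1,3,6,8}
'd' @ 2: {7,8,9,10}
'd' @ 3: {7,8,9,10,11,12}
'e' @ 4: {13,14}
'e' @ 5: {15}  (accept∈set)
end set {15} — state 15 in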